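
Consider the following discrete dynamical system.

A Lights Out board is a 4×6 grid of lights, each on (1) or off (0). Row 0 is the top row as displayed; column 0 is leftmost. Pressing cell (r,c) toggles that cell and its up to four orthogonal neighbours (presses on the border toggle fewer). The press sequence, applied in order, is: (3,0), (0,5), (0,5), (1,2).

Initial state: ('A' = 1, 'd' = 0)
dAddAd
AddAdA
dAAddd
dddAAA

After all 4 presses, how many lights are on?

14

t=0: dAddAd
AddAdA
dAAddd
dddAAA
t=1: dAddAd
AddAdA
AAAddd
AAdAAA
t=2: dAdddA
AddAdd
AAAddd
AAdAAA
t=3: dAddAd
AddAdA
AAAddd
AAdAAA
t=4: dAAdAd
AAAddA
AAdddd
AAdAAA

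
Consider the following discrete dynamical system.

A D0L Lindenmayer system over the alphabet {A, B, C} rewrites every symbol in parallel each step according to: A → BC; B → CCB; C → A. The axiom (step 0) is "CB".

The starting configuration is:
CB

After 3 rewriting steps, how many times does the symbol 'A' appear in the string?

3

gen 0: CB
gen 1: ACCB
gen 2: BCAACCB
gen 3: CCBABCBCAACCB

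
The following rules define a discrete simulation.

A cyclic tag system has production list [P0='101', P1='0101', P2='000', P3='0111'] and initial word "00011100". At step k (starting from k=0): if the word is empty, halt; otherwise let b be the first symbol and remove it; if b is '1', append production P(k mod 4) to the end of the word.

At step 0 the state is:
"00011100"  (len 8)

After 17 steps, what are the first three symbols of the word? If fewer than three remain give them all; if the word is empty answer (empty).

k=0  "00011100"  (len 8)
k=1  "0011100"  (len 7)
k=2  "011100"  (len 6)
k=3  "11100"  (len 5)
k=4  "11000111"  (len 8)
k=5  "1000111101"  (len 10)
k=6  "0001111010101"  (len 13)
k=7  "001111010101"  (len 12)
k=8  "01111010101"  (len 11)
k=9  "1111010101"  (len 10)
k=10  "1110101010101"  (len 13)
k=11  "110101010101000"  (len 15)
k=12  "101010101010000111"  (len 18)
k=13  "01010101010000111101"  (len 20)
k=14  "1010101010000111101"  (len 19)
k=15  "010101010000111101000"  (len 21)
k=16  "10101010000111101000"  (len 20)
k=17  "0101010000111101000101"  (len 22)

010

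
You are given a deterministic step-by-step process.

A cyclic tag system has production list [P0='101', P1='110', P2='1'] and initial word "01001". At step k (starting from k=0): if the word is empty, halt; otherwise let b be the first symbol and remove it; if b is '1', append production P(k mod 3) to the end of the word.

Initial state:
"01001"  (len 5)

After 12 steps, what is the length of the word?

t=0: "01001"  (len 5)
t=1: "1001"  (len 4)
t=2: "001110"  (len 6)
t=3: "01110"  (len 5)
t=4: "1110"  (len 4)
t=5: "110110"  (len 6)
t=6: "101101"  (len 6)
t=7: "01101101"  (len 8)
t=8: "1101101"  (len 7)
t=9: "1011011"  (len 7)
t=10: "011011101"  (len 9)
t=11: "11011101"  (len 8)
t=12: "10111011"  (len 8)

8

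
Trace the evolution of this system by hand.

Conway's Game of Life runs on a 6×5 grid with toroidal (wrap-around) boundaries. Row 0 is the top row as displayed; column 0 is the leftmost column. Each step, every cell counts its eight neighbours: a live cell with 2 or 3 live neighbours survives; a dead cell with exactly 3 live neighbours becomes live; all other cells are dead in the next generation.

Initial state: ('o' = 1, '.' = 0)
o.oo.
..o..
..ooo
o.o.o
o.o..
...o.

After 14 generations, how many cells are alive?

t=0: o.oo.
..o..
..ooo
o.o.o
o.o..
...o.
t=1: .oooo
.....
o.o.o
o.o..
o.o..
...o.
t=2: ..ooo
.....
o..oo
o.o..
..ooo
o....
t=3: ...oo
o.o..
oo.oo
o.o..
o.ooo
oo...
t=4: ..ooo
..o..
...o.
.....
..oo.
.o...
t=5: .ooo.
..o.o
.....
..oo.
..o..
.o..o
t=6: .o..o
.oo..
..o..
..oo.
.oo..
oo...
t=7: .....
oooo.
.....
...o.
o..o.
.....
t=8: .oo..
.oo..
.o.oo
....o
....o
.....
t=9: .oo..
.....
.o.oo
....o
.....
.....
t=10: .....
oo.o.
o..oo
o..oo
.....
.....
t=11: .....
oooo.
.....
o..o.
....o
.....
t=12: .oo..
.oo..
o..o.
....o
....o
.....
t=13: .oo..
o..o.
ooooo
o..oo
.....
.....
t=14: .oo..
.....
.....
.....
....o
.....

3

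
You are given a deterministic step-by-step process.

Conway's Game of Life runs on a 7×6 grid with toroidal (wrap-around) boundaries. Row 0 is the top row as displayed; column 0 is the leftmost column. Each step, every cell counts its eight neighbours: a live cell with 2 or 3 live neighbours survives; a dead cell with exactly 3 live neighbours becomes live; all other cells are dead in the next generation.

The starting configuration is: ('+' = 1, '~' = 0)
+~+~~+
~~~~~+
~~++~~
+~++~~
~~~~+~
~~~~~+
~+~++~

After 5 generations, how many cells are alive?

2

t=0: +~+~~+
~~~~~+
~~++~~
+~++~~
~~~~+~
~~~~~+
~+~++~
t=1: ++++~+
++++++
~++++~
~++~+~
~~~+++
~~~+~+
~++++~
t=2: ~~~~~~
~~~~~~
~~~~~~
++~~~~
+~~~~+
+~~~~+
~~~~~~
t=3: ~~~~~~
~~~~~~
~~~~~~
++~~~+
~~~~~~
+~~~~+
~~~~~~
t=4: ~~~~~~
~~~~~~
+~~~~~
+~~~~~
~+~~~~
~~~~~~
~~~~~~
t=5: ~~~~~~
~~~~~~
~~~~~~
++~~~~
~~~~~~
~~~~~~
~~~~~~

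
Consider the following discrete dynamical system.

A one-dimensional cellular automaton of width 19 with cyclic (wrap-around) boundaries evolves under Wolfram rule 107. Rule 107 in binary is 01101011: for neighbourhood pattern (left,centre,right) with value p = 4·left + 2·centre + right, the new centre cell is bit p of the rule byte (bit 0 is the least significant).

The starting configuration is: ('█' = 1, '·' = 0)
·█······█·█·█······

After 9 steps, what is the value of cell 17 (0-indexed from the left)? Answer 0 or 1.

k=0  ·█······█·█·█······
k=1  █··█████·█·█··█████
k=2  █·██···██·█··██····
k=3  ·███·█████··███·███
k=4  ██·███···█·██·███·█
k=5  ·███·█·██·█████·███
k=6  ██·██·█████···███·█
k=7  ·██████···█·███·███
k=8  ██····█·██·██·███·█
k=9  ·█·███·████████·███

1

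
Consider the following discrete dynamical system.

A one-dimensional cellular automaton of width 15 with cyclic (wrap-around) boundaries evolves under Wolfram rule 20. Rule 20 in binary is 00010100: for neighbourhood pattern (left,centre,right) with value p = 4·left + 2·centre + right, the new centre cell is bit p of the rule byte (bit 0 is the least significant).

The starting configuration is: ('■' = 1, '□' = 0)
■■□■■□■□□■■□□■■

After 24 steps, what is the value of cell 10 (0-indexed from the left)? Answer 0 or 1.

0

[0] ■■□■■□■□□■■□□■■
[1] □□□□□□■■□□□■□□□
[2] □□□□□□□□■□□■■□□
[3] □□□□□□□□■■□□□■□
[4] □□□□□□□□□□■□□■■
[5] ■□□□□□□□□□■■□□□
[6] ■■□□□□□□□□□□■□□
[7] □□■□□□□□□□□□■■□
[8] □□■■□□□□□□□□□□■
[9] ■□□□■□□□□□□□□□■
[10] □■□□■■□□□□□□□□□
[11] □■■□□□■□□□□□□□□
[12] □□□■□□■■□□□□□□□
[13] □□□■■□□□■□□□□□□
[14] □□□□□■□□■■□□□□□
[15] □□□□□■■□□□■□□□□
[16] □□□□□□□■□□■■□□□
[17] □□□□□□□■■□□□■□□
[18] □□□□□□□□□■□□■■□
[19] □□□□□□□□□■■□□□■
[20] ■□□□□□□□□□□■□□■
[21] □■□□□□□□□□□■■□□
[22] □■■□□□□□□□□□□■□
[23] □□□■□□□□□□□□□■■
[24] ■□□■■□□□□□□□□□□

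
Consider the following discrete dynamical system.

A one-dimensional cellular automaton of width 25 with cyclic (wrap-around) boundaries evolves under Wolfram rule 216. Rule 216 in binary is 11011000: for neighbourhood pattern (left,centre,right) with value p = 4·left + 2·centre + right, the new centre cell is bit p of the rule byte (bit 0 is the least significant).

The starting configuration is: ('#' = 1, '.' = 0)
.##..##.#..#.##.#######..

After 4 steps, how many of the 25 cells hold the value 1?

19

gen 0: .##..##.#..#.##.#######..
gen 1: .###.##..#...##.########.
gen 2: .###.###..#..##.#########
gen 3: .###.####..#.##.#########
gen 4: .###.#####...##.#########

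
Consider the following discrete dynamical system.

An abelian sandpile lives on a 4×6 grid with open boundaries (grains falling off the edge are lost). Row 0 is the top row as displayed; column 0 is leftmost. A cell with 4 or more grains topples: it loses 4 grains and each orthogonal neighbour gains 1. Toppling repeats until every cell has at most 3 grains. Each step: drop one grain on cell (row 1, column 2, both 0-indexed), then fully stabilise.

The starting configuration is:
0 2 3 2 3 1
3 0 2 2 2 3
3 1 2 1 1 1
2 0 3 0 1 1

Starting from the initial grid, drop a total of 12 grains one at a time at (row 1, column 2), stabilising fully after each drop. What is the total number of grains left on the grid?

42

gen 0: 0 2 3 2 3 1
3 0 2 2 2 3
3 1 2 1 1 1
2 0 3 0 1 1
gen 1: 0 2 3 2 3 1
3 0 3 2 2 3
3 1 2 1 1 1
2 0 3 0 1 1
gen 2: 0 3 0 3 3 1
3 1 1 3 2 3
3 1 3 1 1 1
2 0 3 0 1 1
gen 3: 0 3 0 3 3 1
3 1 2 3 2 3
3 1 3 1 1 1
2 0 3 0 1 1
gen 4: 0 3 0 3 3 1
3 1 3 3 2 3
3 1 3 1 1 1
2 0 3 0 1 1
gen 5: 0 3 2 1 1 3
3 2 2 2 1 0
3 2 1 3 2 2
2 1 0 1 1 1
gen 6: 0 3 2 1 1 3
3 2 3 2 1 0
3 2 1 3 2 2
2 1 0 1 1 1
gen 7: 0 3 3 1 1 3
3 3 0 3 1 0
3 2 2 3 2 2
2 1 0 1 1 1
gen 8: 0 3 3 1 1 3
3 3 1 3 1 0
3 2 2 3 2 2
2 1 0 1 1 1
gen 9: 0 3 3 1 1 3
3 3 2 3 1 0
3 2 2 3 2 2
2 1 0 1 1 1
gen 10: 0 3 3 1 1 3
3 3 3 3 1 0
3 2 2 3 2 2
2 1 0 1 1 1
gen 11: 2 2 2 3 1 3
2 0 1 2 2 0
1 2 2 1 3 2
3 2 1 2 1 1
gen 12: 2 2 2 3 1 3
2 0 2 2 2 0
1 2 2 1 3 2
3 2 1 2 1 1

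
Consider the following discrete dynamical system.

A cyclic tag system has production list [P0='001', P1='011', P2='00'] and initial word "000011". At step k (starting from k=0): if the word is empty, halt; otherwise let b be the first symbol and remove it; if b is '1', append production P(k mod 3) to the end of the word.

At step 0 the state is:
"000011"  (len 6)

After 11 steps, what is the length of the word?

5

0) "000011"  (len 6)
1) "00011"  (len 5)
2) "0011"  (len 4)
3) "011"  (len 3)
4) "11"  (len 2)
5) "1011"  (len 4)
6) "01100"  (len 5)
7) "1100"  (len 4)
8) "100011"  (len 6)
9) "0001100"  (len 7)
10) "001100"  (len 6)
11) "01100"  (len 5)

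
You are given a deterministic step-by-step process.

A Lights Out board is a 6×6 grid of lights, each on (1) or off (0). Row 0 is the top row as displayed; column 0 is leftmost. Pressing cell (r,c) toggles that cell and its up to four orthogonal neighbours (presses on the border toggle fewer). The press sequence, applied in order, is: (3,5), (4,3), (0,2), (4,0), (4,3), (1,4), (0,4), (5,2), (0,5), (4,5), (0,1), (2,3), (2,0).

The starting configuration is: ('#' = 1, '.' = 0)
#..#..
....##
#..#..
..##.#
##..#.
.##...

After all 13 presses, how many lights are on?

[0] #..#..
....##
#..#..
..##.#
##..#.
.##...
[1] #..#..
....##
#..#.#
..###.
##..##
.##...
[2] #..#..
....##
#..#.#
..#.#.
####.#
.###..
[3] ###...
..#.##
#..#.#
..#.#.
####.#
.###..
[4] ###...
..#.##
#..#.#
#.#.#.
..##.#
####..
[5] ###...
..#.##
#..#.#
#.###.
....##
###...
[6] ###.#.
..##..
#..###
#.###.
....##
###...
[7] ####.#
..###.
#..###
#.###.
....##
###...
[8] ####.#
..###.
#..###
#.###.
..#.##
#..#..
[9] #####.
..####
#..###
#.###.
..#.##
#..#..
[10] #####.
..####
#..###
#.####
..#...
#..#.#
[11] ...##.
.#####
#..###
#.####
..#...
#..#.#
[12] ...##.
.##.##
#.#..#
#.#.##
..#...
#..#.#
[13] ...##.
###.##
.##..#
..#.##
..#...
#..#.#

17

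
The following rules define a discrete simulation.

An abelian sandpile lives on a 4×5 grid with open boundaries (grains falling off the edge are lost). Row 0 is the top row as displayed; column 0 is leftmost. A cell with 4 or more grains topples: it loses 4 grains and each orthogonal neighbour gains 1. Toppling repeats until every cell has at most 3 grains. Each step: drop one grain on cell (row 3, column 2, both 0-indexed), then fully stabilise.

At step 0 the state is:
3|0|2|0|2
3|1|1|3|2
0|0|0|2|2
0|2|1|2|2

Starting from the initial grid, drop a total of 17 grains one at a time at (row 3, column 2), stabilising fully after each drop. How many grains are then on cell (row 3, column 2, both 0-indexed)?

2

step 0: 3|0|2|0|2
3|1|1|3|2
0|0|0|2|2
0|2|1|2|2
step 1: 3|0|2|0|2
3|1|1|3|2
0|0|0|2|2
0|2|2|2|2
step 2: 3|0|2|0|2
3|1|1|3|2
0|0|0|2|2
0|2|3|2|2
step 3: 3|0|2|0|2
3|1|1|3|2
0|0|1|2|2
0|3|0|3|2
step 4: 3|0|2|0|2
3|1|1|3|2
0|0|1|2|2
0|3|1|3|2
step 5: 3|0|2|0|2
3|1|1|3|2
0|0|1|2|2
0|3|2|3|2
step 6: 3|0|2|0|2
3|1|1|3|2
0|0|1|2|2
0|3|3|3|2
step 7: 3|0|2|0|2
3|1|1|3|2
0|1|2|3|2
1|0|2|0|3
step 8: 3|0|2|0|2
3|1|1|3|2
0|1|2|3|2
1|0|3|0|3
step 9: 3|0|2|0|2
3|1|1|3|2
0|1|3|3|2
1|1|0|1|3
step 10: 3|0|2|0|2
3|1|1|3|2
0|1|3|3|2
1|1|1|1|3
step 11: 3|0|2|0|2
3|1|1|3|2
0|1|3|3|2
1|1|2|1|3
step 12: 3|0|2|0|2
3|1|1|3|2
0|1|3|3|2
1|1|3|1|3
step 13: 3|0|2|1|2
3|1|3|0|3
0|2|1|1|3
1|2|1|3|3
step 14: 3|0|2|1|2
3|1|3|0|3
0|2|1|1|3
1|2|2|3|3
step 15: 3|0|2|1|2
3|1|3|0|3
0|2|1|1|3
1|2|3|3|3
step 16: 3|0|2|1|3
3|1|3|1|0
0|2|2|3|1
1|3|1|1|1
step 17: 3|0|2|1|3
3|1|3|1|0
0|2|2|3|1
1|3|2|1|1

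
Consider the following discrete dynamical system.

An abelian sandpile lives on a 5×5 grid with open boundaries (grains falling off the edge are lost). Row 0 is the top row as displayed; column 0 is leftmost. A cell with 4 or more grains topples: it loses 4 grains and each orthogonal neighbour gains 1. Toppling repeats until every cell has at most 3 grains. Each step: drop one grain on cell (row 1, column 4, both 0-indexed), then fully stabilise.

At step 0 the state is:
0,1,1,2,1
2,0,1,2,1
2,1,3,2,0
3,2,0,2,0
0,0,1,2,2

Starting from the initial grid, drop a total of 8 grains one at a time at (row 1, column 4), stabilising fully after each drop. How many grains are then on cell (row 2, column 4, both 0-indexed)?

gen 0: 0,1,1,2,1
2,0,1,2,1
2,1,3,2,0
3,2,0,2,0
0,0,1,2,2
gen 1: 0,1,1,2,1
2,0,1,2,2
2,1,3,2,0
3,2,0,2,0
0,0,1,2,2
gen 2: 0,1,1,2,1
2,0,1,2,3
2,1,3,2,0
3,2,0,2,0
0,0,1,2,2
gen 3: 0,1,1,2,2
2,0,1,3,0
2,1,3,2,1
3,2,0,2,0
0,0,1,2,2
gen 4: 0,1,1,2,2
2,0,1,3,1
2,1,3,2,1
3,2,0,2,0
0,0,1,2,2
gen 5: 0,1,1,2,2
2,0,1,3,2
2,1,3,2,1
3,2,0,2,0
0,0,1,2,2
gen 6: 0,1,1,2,2
2,0,1,3,3
2,1,3,2,1
3,2,0,2,0
0,0,1,2,2
gen 7: 0,1,1,3,3
2,0,2,0,1
2,1,3,3,2
3,2,0,2,0
0,0,1,2,2
gen 8: 0,1,1,3,3
2,0,2,0,2
2,1,3,3,2
3,2,0,2,0
0,0,1,2,2

2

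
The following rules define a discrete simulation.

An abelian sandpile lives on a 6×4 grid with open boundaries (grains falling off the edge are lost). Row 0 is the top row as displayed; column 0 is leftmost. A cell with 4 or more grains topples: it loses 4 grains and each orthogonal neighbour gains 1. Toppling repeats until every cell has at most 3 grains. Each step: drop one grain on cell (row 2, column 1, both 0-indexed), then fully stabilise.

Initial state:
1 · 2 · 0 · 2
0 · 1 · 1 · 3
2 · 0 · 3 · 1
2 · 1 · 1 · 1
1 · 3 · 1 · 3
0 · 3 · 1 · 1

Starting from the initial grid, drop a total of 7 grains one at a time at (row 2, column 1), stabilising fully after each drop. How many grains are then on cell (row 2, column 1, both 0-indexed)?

t=0: 1 · 2 · 0 · 2
0 · 1 · 1 · 3
2 · 0 · 3 · 1
2 · 1 · 1 · 1
1 · 3 · 1 · 3
0 · 3 · 1 · 1
t=1: 1 · 2 · 0 · 2
0 · 1 · 1 · 3
2 · 1 · 3 · 1
2 · 1 · 1 · 1
1 · 3 · 1 · 3
0 · 3 · 1 · 1
t=2: 1 · 2 · 0 · 2
0 · 1 · 1 · 3
2 · 2 · 3 · 1
2 · 1 · 1 · 1
1 · 3 · 1 · 3
0 · 3 · 1 · 1
t=3: 1 · 2 · 0 · 2
0 · 1 · 1 · 3
2 · 3 · 3 · 1
2 · 1 · 1 · 1
1 · 3 · 1 · 3
0 · 3 · 1 · 1
t=4: 1 · 2 · 0 · 2
0 · 2 · 2 · 3
3 · 1 · 0 · 2
2 · 2 · 2 · 1
1 · 3 · 1 · 3
0 · 3 · 1 · 1
t=5: 1 · 2 · 0 · 2
0 · 2 · 2 · 3
3 · 2 · 0 · 2
2 · 2 · 2 · 1
1 · 3 · 1 · 3
0 · 3 · 1 · 1
t=6: 1 · 2 · 0 · 2
0 · 2 · 2 · 3
3 · 3 · 0 · 2
2 · 2 · 2 · 1
1 · 3 · 1 · 3
0 · 3 · 1 · 1
t=7: 1 · 2 · 0 · 2
1 · 3 · 2 · 3
0 · 1 · 1 · 2
3 · 3 · 2 · 1
1 · 3 · 1 · 3
0 · 3 · 1 · 1

1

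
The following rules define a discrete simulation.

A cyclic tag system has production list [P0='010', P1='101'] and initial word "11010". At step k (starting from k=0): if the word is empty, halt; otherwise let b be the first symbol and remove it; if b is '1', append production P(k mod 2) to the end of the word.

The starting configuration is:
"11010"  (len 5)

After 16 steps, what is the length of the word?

[0] "11010"  (len 5)
[1] "1010010"  (len 7)
[2] "010010101"  (len 9)
[3] "10010101"  (len 8)
[4] "0010101101"  (len 10)
[5] "010101101"  (len 9)
[6] "10101101"  (len 8)
[7] "0101101010"  (len 10)
[8] "101101010"  (len 9)
[9] "01101010010"  (len 11)
[10] "1101010010"  (len 10)
[11] "101010010010"  (len 12)
[12] "01010010010101"  (len 14)
[13] "1010010010101"  (len 13)
[14] "010010010101101"  (len 15)
[15] "10010010101101"  (len 14)
[16] "0010010101101101"  (len 16)

16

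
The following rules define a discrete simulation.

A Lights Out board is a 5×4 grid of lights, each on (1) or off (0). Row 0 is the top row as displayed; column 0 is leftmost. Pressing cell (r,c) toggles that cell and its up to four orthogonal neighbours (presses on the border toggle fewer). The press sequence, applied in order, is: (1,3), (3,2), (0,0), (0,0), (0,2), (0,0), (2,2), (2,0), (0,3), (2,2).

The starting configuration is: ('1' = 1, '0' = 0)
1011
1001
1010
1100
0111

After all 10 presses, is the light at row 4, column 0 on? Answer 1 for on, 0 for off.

0

step 0: 1011
1001
1010
1100
0111
step 1: 1010
1010
1011
1100
0111
step 2: 1010
1010
1001
1011
0101
step 3: 0110
0010
1001
1011
0101
step 4: 1010
1010
1001
1011
0101
step 5: 1101
1000
1001
1011
0101
step 6: 0001
0000
1001
1011
0101
step 7: 0001
0010
1110
1001
0101
step 8: 0001
1010
0010
0001
0101
step 9: 0010
1011
0010
0001
0101
step 10: 0010
1001
0101
0011
0101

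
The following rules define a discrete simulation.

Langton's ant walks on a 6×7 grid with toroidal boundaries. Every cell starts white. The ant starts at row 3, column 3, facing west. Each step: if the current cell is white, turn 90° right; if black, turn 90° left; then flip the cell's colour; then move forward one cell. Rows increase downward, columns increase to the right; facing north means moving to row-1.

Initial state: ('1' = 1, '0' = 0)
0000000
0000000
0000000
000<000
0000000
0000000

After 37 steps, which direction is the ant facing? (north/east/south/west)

gen 0: 0000000
0000000
0000000
000<000
0000000
0000000
gen 1: 0000000
0000000
000^000
0001000
0000000
0000000
gen 2: 0000000
0000000
0001>00
0001000
0000000
0000000
gen 3: 0000000
0000000
0001100
0001v00
0000000
0000000
gen 4: 0000000
0000000
0001100
000<100
0000000
0000000
gen 5: 0000000
0000000
0001100
0000100
000v000
0000000
gen 6: 0000000
0000000
0001100
0000100
00<1000
0000000
gen 7: 0000000
0000000
0001100
00^0100
0011000
0000000
gen 8: 0000000
0000000
0001100
001>100
0011000
0000000
gen 9: 0000000
0000000
0001100
0011100
001v000
0000000
gen 10: 0000000
0000000
0001100
0011100
0010>00
0000000
gen 11: 0000000
0000000
0001100
0011100
0010100
0000v00
gen 12: 0000000
0000000
0001100
0011100
0010100
000<100
gen 13: 0000000
0000000
0001100
0011100
001^100
0001100
gen 14: 0000000
0000000
0001100
0011100
0011>00
0001100
gen 15: 0000000
0000000
0001100
0011^00
0011000
0001100
gen 16: 0000000
0000000
0001100
001<000
0011000
0001100
gen 17: 0000000
0000000
0001100
0010000
001v000
0001100
gen 18: 0000000
0000000
0001100
0010000
0010>00
0001100
gen 19: 0000000
0000000
0001100
0010000
0010100
0001v00
gen 20: 0000000
0000000
0001100
0010000
0010100
00010>0
gen 21: 00000v0
0000000
0001100
0010000
0010100
0001010
gen 22: 0000<10
0000000
0001100
0010000
0010100
0001010
gen 23: 0000110
0000000
0001100
0010000
0010100
0001^10
gen 24: 0000110
0000000
0001100
0010000
0010100
00011>0
gen 25: 0000110
0000000
0001100
0010000
00101^0
0001100
gen 26: 0000110
0000000
0001100
0010000
001011>
0001100
gen 27: 0000110
0000000
0001100
0010000
0010111
000110v
gen 28: 0000110
0000000
0001100
0010000
0010111
00011<1
gen 29: 0000110
0000000
0001100
0010000
00101^1
0001111
gen 30: 0000110
0000000
0001100
0010000
0010<01
0001111
gen 31: 0000110
0000000
0001100
0010000
0010001
0001v11
gen 32: 0000110
0000000
0001100
0010000
0010001
00010>1
gen 33: 0000110
0000000
0001100
0010000
00100^1
0001001
gen 34: 0000110
0000000
0001100
0010000
001001>
0001001
gen 35: 0000110
0000000
0001100
001000^
0010010
0001001
gen 36: 0000110
0000000
0001100
>010001
0010010
0001001
gen 37: 0000110
0000000
0001100
1010001
v010010
0001001

south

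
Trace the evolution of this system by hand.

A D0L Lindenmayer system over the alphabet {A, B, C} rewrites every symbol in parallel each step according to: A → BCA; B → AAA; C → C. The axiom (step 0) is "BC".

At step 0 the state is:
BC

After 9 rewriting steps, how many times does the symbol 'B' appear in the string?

651

[0] BC
[1] AAAC
[2] BCABCABCAC
[3] AAACBCAAAACBCAAAACBCAC
[4] BCABCABCACAAACBCABCABCABCACAAACBCABCABCABCACAAACBCAC
[5] AAACBCAAAACBCAAAACBCACBCABCABCACAAACBCAAAACBCAAAACBCAAAACBCACBCABCABCACAAACBCAAAACBCAAAACBCAAAACBCACBCABCABCACAAACBCAC
[6] BCABCABCACAAACBCABCABCABCACAAACBCABCABCABCACAAACBCACAAACBC…BCABCABCACAAACBCACAAACBCAAAACBCAAAACBCACBCABCABCACAAACBCAC  (len 274)
[7] AAACBCAAAACBCAAAACBCACBCABCABCACAAACBCAAAACBCAAAACBCAAAACB…BCABCABCACAAACBCACAAACBCAAAACBCAAAACBCACBCABCABCACAAACBCAC  (len 628)
[8] BCABCABCACAAACBCABCABCABCACAAACBCABCABCABCACAAACBCACAAACBC…BCABCABCACAAACBCACAAACBCAAAACBCAAAACBCACBCABCABCACAAACBCAC  (len 1450)
[9] AAACBCAAAACBCAAAACBCACBCABCABCACAAACBCAAAACBCAAAACBCAAAACB…BCABCABCACAAACBCACAAACBCAAAACBCAAAACBCACBCABCABCACAAACBCAC  (len 3334)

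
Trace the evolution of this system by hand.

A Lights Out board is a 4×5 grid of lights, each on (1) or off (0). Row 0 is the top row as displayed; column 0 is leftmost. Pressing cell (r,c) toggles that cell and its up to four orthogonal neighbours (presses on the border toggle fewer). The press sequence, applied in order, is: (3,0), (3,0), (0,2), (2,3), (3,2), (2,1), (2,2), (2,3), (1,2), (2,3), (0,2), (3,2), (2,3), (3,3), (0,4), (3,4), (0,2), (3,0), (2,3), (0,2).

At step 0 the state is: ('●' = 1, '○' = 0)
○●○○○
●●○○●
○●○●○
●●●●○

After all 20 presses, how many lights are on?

9

[0] ○●○○○
●●○○●
○●○●○
●●●●○
[1] ○●○○○
●●○○●
●●○●○
○○●●○
[2] ○●○○○
●●○○●
○●○●○
●●●●○
[3] ○○●●○
●●●○●
○●○●○
●●●●○
[4] ○○●●○
●●●●●
○●●○●
●●●○○
[5] ○○●●○
●●●●●
○●○○●
●○○●○
[6] ○○●●○
●○●●●
●○●○●
●●○●○
[7] ○○●●○
●○○●●
●●○●●
●●●●○
[8] ○○●●○
●○○○●
●●●○○
●●●○○
[9] ○○○●○
●●●●●
●●○○○
●●●○○
[10] ○○○●○
●●●○●
●●●●●
●●●●○
[11] ○●●○○
●●○○●
●●●●●
●●●●○
[12] ○●●○○
●●○○●
●●○●●
●○○○○
[13] ○●●○○
●●○●●
●●●○○
●○○●○
[14] ○●●○○
●●○●●
●●●●○
●○●○●
[15] ○●●●●
●●○●○
●●●●○
●○●○●
[16] ○●●●●
●●○●○
●●●●●
●○●●○
[17] ○○○○●
●●●●○
●●●●●
●○●●○
[18] ○○○○●
●●●●○
○●●●●
○●●●○
[19] ○○○○●
●●●○○
○●○○○
○●●○○
[20] ○●●●●
●●○○○
○●○○○
○●●○○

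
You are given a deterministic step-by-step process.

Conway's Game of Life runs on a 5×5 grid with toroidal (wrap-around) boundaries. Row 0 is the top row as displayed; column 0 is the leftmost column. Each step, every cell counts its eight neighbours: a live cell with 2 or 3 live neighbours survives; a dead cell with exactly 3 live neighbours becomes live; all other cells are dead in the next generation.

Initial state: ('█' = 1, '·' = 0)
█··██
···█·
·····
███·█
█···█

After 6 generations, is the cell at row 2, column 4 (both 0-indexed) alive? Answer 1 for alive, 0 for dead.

1

gen 0: █··██
···█·
·····
███·█
█···█
gen 1: █··█·
···█·
█████
·█·██
··█··
gen 2: ··███
·····
·█···
·····
███··
gen 3: █·███
··██·
·····
█·█··
███·█
gen 4: ·····
·██··
·███·
█·███
·····
gen 5: ·····
·█·█·
·····
█···█
···██
gen 6: ··███
·····
█···█
█··██
█··██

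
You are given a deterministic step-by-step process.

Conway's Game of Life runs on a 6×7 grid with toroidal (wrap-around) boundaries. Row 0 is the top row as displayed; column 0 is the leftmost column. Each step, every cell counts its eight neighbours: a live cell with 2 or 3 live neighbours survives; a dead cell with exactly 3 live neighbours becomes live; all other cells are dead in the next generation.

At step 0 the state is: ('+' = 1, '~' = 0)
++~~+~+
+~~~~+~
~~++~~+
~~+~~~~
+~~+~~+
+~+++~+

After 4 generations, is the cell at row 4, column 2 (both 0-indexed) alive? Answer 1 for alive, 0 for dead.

t=0: ++~~+~+
+~~~~+~
~~++~~+
~~+~~~~
+~~+~~+
+~+++~+
t=1: ~~+~+~~
~~++++~
~+++~~+
+++~~~+
+~~~+++
~~+~+~~
t=2: ~++~~~~
~~~~~+~
~~~~~~+
~~~~+~~
~~+~+~~
~+~~+~+
t=3: +++~~+~
~~~~~~~
~~~~~+~
~~~+~+~
~~~~+~~
++~~~+~
t=4: +~+~~~~
~+~~~~+
~~~~+~~
~~~~~+~
~~~~+++
+~+~++~

0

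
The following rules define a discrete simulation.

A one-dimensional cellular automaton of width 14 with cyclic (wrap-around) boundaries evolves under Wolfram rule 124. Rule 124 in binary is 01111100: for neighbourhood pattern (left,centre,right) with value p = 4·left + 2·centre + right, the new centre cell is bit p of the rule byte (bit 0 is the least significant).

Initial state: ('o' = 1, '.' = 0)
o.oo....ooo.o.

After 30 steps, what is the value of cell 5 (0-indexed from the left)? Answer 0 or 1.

step 0: o.oo....ooo.o.
step 1: ooooo...o.oooo
step 2: ....oo..ooo...
step 3: ....ooo.o.oo..
step 4: ....o.ooooooo.
step 5: ....ooo.....oo
step 6: o...o.oo....oo
step 7: oo..ooooo...o.
step 8: ooo.o...oo..oo
step 9: ..oooo..ooo.o.
step 10: ..o..oo.o.oooo
step 11: o.oo.oooooo..o
step 12: oooooo....oo.o
step 13: .....oo...oooo
step 14: o....ooo..o..o
step 15: oo...o.oo.oo.o
step 16: .oo..ooooooooo
step 17: oooo.o.......o
step 18: ...oooo......o
step 19: o..o..oo.....o
step 20: oo.oo.ooo....o
step 21: .oooooo.oo...o
step 22: oo....ooooo..o
step 23: .oo...o...oo.o
step 24: oooo..oo..oooo
step 25: ...oo.ooo.o...
step 26: ...oooo.oooo..
step 27: ...o..ooo..oo.
step 28: ...oo.o.oo.ooo
step 29: o..ooooooooo.o
step 30: oo.o.......ooo

0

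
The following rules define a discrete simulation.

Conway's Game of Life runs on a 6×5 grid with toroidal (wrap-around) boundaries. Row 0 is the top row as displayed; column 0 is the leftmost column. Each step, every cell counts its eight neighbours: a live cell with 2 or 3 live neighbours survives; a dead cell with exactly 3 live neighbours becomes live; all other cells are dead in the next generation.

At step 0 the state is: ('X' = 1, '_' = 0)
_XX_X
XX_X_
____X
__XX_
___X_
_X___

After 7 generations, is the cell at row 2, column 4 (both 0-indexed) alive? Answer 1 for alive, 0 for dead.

1

step 0: _XX_X
XX_X_
____X
__XX_
___X_
_X___
step 1: ___XX
_X_X_
XX__X
__XXX
___X_
XX_X_
step 2: _X_X_
_X_X_
_X___
_XX__
XX___
X__X_
step 3: XX_X_
XX___
XX___
__X__
X___X
X____
step 4: __X__
_____
X_X__
____X
XX__X
_____
step 5: _____
_X___
_____
___XX
X___X
XX___
step 6: XX___
_____
_____
X__XX
_X_X_
XX__X
step 7: _X__X
_____
____X
X_XXX
_X_X_
____X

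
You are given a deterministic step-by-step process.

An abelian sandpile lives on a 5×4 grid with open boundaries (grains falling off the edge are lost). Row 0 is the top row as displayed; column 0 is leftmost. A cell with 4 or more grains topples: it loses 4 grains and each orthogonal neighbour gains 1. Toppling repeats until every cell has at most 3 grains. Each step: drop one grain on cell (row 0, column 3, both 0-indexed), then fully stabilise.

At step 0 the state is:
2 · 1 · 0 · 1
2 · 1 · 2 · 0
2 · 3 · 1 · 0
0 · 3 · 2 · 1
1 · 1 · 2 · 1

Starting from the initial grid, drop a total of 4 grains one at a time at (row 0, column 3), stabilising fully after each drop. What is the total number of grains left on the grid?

0) 2 · 1 · 0 · 1
2 · 1 · 2 · 0
2 · 3 · 1 · 0
0 · 3 · 2 · 1
1 · 1 · 2 · 1
1) 2 · 1 · 0 · 2
2 · 1 · 2 · 0
2 · 3 · 1 · 0
0 · 3 · 2 · 1
1 · 1 · 2 · 1
2) 2 · 1 · 0 · 3
2 · 1 · 2 · 0
2 · 3 · 1 · 0
0 · 3 · 2 · 1
1 · 1 · 2 · 1
3) 2 · 1 · 1 · 0
2 · 1 · 2 · 1
2 · 3 · 1 · 0
0 · 3 · 2 · 1
1 · 1 · 2 · 1
4) 2 · 1 · 1 · 1
2 · 1 · 2 · 1
2 · 3 · 1 · 0
0 · 3 · 2 · 1
1 · 1 · 2 · 1

28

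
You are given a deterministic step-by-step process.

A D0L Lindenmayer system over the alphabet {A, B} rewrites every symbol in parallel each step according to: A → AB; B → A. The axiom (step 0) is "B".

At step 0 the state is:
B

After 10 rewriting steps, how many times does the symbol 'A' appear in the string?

k=0  B
k=1  A
k=2  AB
k=3  ABA
k=4  ABAAB
k=5  ABAABABA
k=6  ABAABABAABAAB
k=7  ABAABABAABAABABAABABA
k=8  ABAABABAABAABABAABABAABAABABAABAAB
k=9  ABAABABAABAABABAABABAABAABABAABAABABAABABAABAABABAABABA
k=10  ABAABABAABAABABAABABAABAABABAABAABABAABABAABAABABAABABAABAABABAABAABABAABABAABAABABAABAAB

55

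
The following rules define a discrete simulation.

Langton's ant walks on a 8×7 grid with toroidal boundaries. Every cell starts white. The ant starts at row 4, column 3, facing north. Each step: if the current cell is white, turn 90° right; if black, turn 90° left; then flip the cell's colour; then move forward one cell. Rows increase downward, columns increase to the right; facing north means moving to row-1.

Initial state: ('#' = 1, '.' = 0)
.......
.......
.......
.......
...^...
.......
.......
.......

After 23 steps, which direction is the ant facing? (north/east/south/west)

0) .......
.......
.......
.......
...^...
.......
.......
.......
1) .......
.......
.......
.......
...#>..
.......
.......
.......
2) .......
.......
.......
.......
...##..
....v..
.......
.......
3) .......
.......
.......
.......
...##..
...<#..
.......
.......
4) .......
.......
.......
.......
...^#..
...##..
.......
.......
5) .......
.......
.......
.......
..<.#..
...##..
.......
.......
6) .......
.......
.......
..^....
..#.#..
...##..
.......
.......
7) .......
.......
.......
..#>...
..#.#..
...##..
.......
.......
8) .......
.......
.......
..##...
..#v#..
...##..
.......
.......
9) .......
.......
.......
..##...
..<##..
...##..
.......
.......
10) .......
.......
.......
..##...
...##..
..v##..
.......
.......
11) .......
.......
.......
..##...
...##..
.<###..
.......
.......
12) .......
.......
.......
..##...
.^.##..
.####..
.......
.......
13) .......
.......
.......
..##...
.#>##..
.####..
.......
.......
14) .......
.......
.......
..##...
.####..
.#v##..
.......
.......
15) .......
.......
.......
..##...
.####..
.#.>#..
.......
.......
16) .......
.......
.......
..##...
.##^#..
.#..#..
.......
.......
17) .......
.......
.......
..##...
.#<.#..
.#..#..
.......
.......
18) .......
.......
.......
..##...
.#..#..
.#v.#..
.......
.......
19) .......
.......
.......
..##...
.#..#..
.<#.#..
.......
.......
20) .......
.......
.......
..##...
.#..#..
..#.#..
.v.....
.......
21) .......
.......
.......
..##...
.#..#..
..#.#..
<#.....
.......
22) .......
.......
.......
..##...
.#..#..
^.#.#..
##.....
.......
23) .......
.......
.......
..##...
.#..#..
#>#.#..
##.....
.......

east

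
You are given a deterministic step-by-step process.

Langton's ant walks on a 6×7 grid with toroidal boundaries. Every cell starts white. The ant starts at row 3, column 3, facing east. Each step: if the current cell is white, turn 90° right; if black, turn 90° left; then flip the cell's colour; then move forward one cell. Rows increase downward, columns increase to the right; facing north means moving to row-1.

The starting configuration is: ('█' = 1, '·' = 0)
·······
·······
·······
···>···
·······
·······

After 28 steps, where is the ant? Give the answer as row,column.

0) ·······
·······
·······
···>···
·······
·······
1) ·······
·······
·······
···█···
···v···
·······
2) ·······
·······
·······
···█···
··<█···
·······
3) ·······
·······
·······
··^█···
··██···
·······
4) ·······
·······
·······
··█>···
··██···
·······
5) ·······
·······
···^···
··█····
··██···
·······
6) ·······
·······
···█>··
··█····
··██···
·······
7) ·······
·······
···██··
··█·v··
··██···
·······
8) ·······
·······
···██··
··█<█··
··██···
·······
9) ·······
·······
···^█··
··███··
··██···
·······
10) ·······
·······
··<·█··
··███··
··██···
·······
11) ·······
··^····
··█·█··
··███··
··██···
·······
12) ·······
··█>···
··█·█··
··███··
··██···
·······
13) ·······
··██···
··█v█··
··███··
··██···
·······
14) ·······
··██···
··<██··
··███··
··██···
·······
15) ·······
··██···
···██··
··v██··
··██···
·······
16) ·······
··██···
···██··
···>█··
··██···
·······
17) ·······
··██···
···^█··
····█··
··██···
·······
18) ·······
··██···
··<·█··
····█··
··██···
·······
19) ·······
··^█···
··█·█··
····█··
··██···
·······
20) ·······
·<·█···
··█·█··
····█··
··██···
·······
21) ·^·····
·█·█···
··█·█··
····█··
··██···
·······
22) ·█>····
·█·█···
··█·█··
····█··
··██···
·······
23) ·██····
·█v█···
··█·█··
····█··
··██···
·······
24) ·██····
·<██···
··█·█··
····█··
··██···
·······
25) ·██····
··██···
·v█·█··
····█··
··██···
·······
26) ·██····
··██···
<██·█··
····█··
··██···
·······
27) ·██····
^·██···
███·█··
····█··
··██···
·······
28) ·██····
█>██···
███·█··
····█··
··██···
·······

1,1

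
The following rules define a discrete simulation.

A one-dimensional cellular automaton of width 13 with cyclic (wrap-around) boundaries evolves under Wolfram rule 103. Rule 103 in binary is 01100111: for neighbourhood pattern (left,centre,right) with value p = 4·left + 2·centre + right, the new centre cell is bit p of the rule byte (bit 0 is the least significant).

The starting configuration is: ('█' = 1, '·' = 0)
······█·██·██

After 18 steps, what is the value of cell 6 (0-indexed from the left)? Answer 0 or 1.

1

[0] ······█·██·██
[1] ·███████·██·█
[2] █······██·███
[3] █·█████·██···
[4] ██····██·█·██
[5] ·█·███·████··
[6] ███··██···█·█
[7] ··█·█·█·████·
[8] ████████···█·
[9] ·······█·████
[10] ·████████···█
[11] █·······█·███
[12] █·████████···
[13] ██·······█·██
[14] ·█·████████··
[15] ███·······█·█
[16] ··█·████████·
[17] ████·······█·
[18] ···█·████████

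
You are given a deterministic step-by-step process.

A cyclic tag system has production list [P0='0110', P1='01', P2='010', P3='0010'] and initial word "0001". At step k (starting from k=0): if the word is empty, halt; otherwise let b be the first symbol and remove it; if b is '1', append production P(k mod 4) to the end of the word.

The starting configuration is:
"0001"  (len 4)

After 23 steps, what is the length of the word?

0) "0001"  (len 4)
1) "001"  (len 3)
2) "01"  (len 2)
3) "1"  (len 1)
4) "0010"  (len 4)
5) "010"  (len 3)
6) "10"  (len 2)
7) "0010"  (len 4)
8) "010"  (len 3)
9) "10"  (len 2)
10) "001"  (len 3)
11) "01"  (len 2)
12) "1"  (len 1)
13) "0110"  (len 4)
14) "110"  (len 3)
15) "10010"  (len 5)
16) "00100010"  (len 8)
17) "0100010"  (len 7)
18) "100010"  (len 6)
19) "00010010"  (len 8)
20) "0010010"  (len 7)
21) "010010"  (len 6)
22) "10010"  (len 5)
23) "0010010"  (len 7)

7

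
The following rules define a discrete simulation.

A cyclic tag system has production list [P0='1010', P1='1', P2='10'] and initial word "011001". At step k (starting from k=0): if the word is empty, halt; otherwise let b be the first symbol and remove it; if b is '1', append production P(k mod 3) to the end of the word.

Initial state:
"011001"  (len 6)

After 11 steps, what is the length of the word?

9

step 0: "011001"  (len 6)
step 1: "11001"  (len 5)
step 2: "10011"  (len 5)
step 3: "001110"  (len 6)
step 4: "01110"  (len 5)
step 5: "1110"  (len 4)
step 6: "11010"  (len 5)
step 7: "10101010"  (len 8)
step 8: "01010101"  (len 8)
step 9: "1010101"  (len 7)
step 10: "0101011010"  (len 10)
step 11: "101011010"  (len 9)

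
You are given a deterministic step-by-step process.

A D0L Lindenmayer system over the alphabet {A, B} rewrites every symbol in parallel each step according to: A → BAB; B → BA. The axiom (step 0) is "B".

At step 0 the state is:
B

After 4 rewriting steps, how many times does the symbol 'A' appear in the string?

12

[0] B
[1] BA
[2] BABAB
[3] BABABBABABBA
[4] BABABBABABBABABABBABABBABABAB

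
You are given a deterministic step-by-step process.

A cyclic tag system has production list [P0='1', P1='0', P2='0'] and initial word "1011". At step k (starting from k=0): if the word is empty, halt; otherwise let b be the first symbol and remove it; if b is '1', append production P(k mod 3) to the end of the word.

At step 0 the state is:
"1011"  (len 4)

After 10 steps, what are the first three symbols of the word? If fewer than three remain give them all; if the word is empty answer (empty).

(empty)

k=0  "1011"  (len 4)
k=1  "0111"  (len 4)
k=2  "111"  (len 3)
k=3  "110"  (len 3)
k=4  "101"  (len 3)
k=5  "010"  (len 3)
k=6  "10"  (len 2)
k=7  "01"  (len 2)
k=8  "1"  (len 1)
k=9  "0"  (len 1)
k=10  (halted — word empty)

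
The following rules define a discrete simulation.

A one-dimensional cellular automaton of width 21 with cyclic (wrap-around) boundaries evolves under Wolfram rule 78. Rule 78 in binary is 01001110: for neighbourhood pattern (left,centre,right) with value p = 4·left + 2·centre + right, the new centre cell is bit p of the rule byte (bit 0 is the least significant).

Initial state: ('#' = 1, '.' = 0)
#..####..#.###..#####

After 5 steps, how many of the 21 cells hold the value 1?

t=0: #..####..#.###..#####
t=1: #.##..#.##.#.#.##....
t=2: #.##.##.##.#.#.##...#
t=3: #.##.##.##.#.#.##..##
t=4: #.##.##.##.#.#.##.##.
t=5: #.##.##.##.#.#.##.##.

13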